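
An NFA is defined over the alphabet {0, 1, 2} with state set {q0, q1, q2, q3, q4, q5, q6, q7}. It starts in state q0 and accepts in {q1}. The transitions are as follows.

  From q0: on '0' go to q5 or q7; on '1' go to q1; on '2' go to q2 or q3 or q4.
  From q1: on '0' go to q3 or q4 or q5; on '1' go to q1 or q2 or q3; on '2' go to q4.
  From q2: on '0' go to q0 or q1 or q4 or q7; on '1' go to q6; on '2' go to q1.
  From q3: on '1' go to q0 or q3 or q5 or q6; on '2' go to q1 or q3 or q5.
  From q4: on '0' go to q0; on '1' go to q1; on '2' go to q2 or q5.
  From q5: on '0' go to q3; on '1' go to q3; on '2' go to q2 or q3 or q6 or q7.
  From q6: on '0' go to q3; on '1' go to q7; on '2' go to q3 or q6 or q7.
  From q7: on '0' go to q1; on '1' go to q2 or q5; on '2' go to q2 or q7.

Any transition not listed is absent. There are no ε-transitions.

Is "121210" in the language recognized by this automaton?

Start in {q0}.
Read '1': q0→{q1}; now {q1}.
Read '2': q1→{q4}; now {q4}.
Read '1': q4→{q1}; now {q1}.
Read '2': q1→{q4}; now {q4}.
Read '1': q4→{q1}; now {q1}.
Read '0': q1→{q3, q4, q5}; now {q3, q4, q5}.
The final set {q3, q4, q5} contains no accepting state.

No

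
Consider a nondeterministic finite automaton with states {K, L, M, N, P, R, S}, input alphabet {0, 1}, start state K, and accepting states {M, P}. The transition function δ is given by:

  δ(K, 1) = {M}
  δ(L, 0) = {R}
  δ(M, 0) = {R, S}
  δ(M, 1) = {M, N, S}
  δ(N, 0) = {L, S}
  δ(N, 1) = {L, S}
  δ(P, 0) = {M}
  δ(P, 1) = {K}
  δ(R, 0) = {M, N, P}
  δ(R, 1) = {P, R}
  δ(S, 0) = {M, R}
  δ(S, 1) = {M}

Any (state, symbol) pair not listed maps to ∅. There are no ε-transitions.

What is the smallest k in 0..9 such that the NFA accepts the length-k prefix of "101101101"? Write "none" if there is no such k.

Start in {K}.
Read '1': K→{M}; now {M}.
None of the earlier sets intersect F, but {M} does.

1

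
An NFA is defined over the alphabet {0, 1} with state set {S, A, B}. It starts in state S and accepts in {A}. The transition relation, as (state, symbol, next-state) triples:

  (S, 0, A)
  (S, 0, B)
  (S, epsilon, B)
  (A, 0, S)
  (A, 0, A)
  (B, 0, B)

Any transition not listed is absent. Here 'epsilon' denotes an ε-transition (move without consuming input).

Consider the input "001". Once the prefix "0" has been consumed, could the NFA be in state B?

Yes

Start: ε-closure({S}) = {S, B}.
Read '0': {S, B} → {A, B}.
State B is in {A, B}.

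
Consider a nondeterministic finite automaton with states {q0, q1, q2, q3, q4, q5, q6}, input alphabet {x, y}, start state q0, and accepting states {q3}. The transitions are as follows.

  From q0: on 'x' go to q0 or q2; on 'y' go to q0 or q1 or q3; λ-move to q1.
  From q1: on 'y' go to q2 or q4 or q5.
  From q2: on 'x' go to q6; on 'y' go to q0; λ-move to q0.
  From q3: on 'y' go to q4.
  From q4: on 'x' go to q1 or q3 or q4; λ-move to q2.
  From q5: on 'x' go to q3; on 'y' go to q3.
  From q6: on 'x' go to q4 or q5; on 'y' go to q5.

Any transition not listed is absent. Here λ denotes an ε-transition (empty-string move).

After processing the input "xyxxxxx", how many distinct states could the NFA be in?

Start: ε-closure({q0}) = {q0, q1}.
Read 'x': q0→{q0, q2}, q1→∅; union {q0, q2}; ε-closure = {q0, q1, q2}.
Read 'y': q0→{q0, q1, q3}, q1→{q2, q4, q5}, q2→{q0}; now {q0, q1, q2, q3, q4, q5}.
Read 'x': q0→{q0, q2}, q1→∅, q2→{q6}, q3→∅, q4→{q1, q3, q4}, q5→{q3}; now {q0, q1, q2, q3, q4, q6}.
Read 'x': q0→{q0, q2}, q1→∅, q2→{q6}, q3→∅, q4→{q1, q3, q4}, q6→{q4, q5}; now {q0, q1, q2, q3, q4, q5, q6}.
Read 'x': q0→{q0, q2}, q1→∅, q2→{q6}, q3→∅, q4→{q1, q3, q4}, q5→{q3}, q6→{q4, q5}; now {q0, q1, q2, q3, q4, q5, q6}.
Read 'x': q0→{q0, q2}, q1→∅, q2→{q6}, q3→∅, q4→{q1, q3, q4}, q5→{q3}, q6→{q4, q5}; now {q0, q1, q2, q3, q4, q5, q6}.
Read 'x': q0→{q0, q2}, q1→∅, q2→{q6}, q3→∅, q4→{q1, q3, q4}, q5→{q3}, q6→{q4, q5}; now {q0, q1, q2, q3, q4, q5, q6}.
That set has 7 states.

7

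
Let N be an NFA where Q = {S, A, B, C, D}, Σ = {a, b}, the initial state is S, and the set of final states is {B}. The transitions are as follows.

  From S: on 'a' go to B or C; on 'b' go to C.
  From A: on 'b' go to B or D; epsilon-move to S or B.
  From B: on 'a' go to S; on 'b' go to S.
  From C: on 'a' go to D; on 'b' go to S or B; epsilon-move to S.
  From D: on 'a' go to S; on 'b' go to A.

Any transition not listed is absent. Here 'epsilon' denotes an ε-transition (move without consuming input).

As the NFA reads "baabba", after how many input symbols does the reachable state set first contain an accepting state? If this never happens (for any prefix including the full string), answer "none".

Start in {S}.
Read 'b': S→{C}; union {C}; ε-closure = {S, C}.
Read 'a': S→{B, C}, C→{D}; union {B, C, D}; ε-closure = {S, B, C, D}.
None of the earlier sets intersect F, but {S, B, C, D} does.

2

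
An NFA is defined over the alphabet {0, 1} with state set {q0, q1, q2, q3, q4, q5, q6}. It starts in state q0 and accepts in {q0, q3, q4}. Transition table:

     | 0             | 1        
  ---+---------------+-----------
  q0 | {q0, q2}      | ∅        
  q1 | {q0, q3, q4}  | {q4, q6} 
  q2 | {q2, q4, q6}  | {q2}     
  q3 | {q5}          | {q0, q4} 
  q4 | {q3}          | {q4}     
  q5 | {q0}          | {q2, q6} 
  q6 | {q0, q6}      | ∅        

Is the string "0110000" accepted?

Start in {q0}.
Read '0': q0→{q0, q2}; now {q0, q2}.
Read '1': q0→∅, q2→{q2}; now {q2}.
Read '1': q2→{q2}; now {q2}.
Read '0': q2→{q2, q4, q6}; now {q2, q4, q6}.
Read '0': q2→{q2, q4, q6}, q4→{q3}, q6→{q0, q6}; now {q0, q2, q3, q4, q6}.
Read '0': q0→{q0, q2}, q2→{q2, q4, q6}, q3→{q5}, q4→{q3}, q6→{q0, q6}; now {q0, q2, q3, q4, q5, q6}.
Read '0': q0→{q0, q2}, q2→{q2, q4, q6}, q3→{q5}, q4→{q3}, q5→{q0}, q6→{q0, q6}; now {q0, q2, q3, q4, q5, q6}.
The final set {q0, q2, q3, q4, q5, q6} contains the accepting states q0, q3, q4.

Yes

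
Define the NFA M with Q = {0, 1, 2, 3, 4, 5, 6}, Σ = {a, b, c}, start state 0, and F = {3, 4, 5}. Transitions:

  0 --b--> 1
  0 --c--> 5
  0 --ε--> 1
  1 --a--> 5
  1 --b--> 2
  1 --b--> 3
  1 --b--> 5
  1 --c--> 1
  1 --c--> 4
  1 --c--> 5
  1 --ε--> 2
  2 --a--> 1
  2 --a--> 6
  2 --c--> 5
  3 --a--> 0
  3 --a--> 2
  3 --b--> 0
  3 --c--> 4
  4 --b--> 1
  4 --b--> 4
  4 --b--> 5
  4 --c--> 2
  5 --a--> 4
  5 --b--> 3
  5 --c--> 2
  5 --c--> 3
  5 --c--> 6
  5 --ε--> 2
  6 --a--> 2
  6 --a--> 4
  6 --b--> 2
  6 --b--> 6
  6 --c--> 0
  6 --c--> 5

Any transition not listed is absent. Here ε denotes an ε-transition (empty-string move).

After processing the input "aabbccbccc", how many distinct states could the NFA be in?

7

Start: ε-closure({0}) = {0, 1, 2}.
Read 'a': 0→∅, 1→{5}, 2→{1, 6}; union {1, 5, 6}; ε-closure = {1, 2, 5, 6}.
Read 'a': 1→{5}, 2→{1, 6}, 5→{4}, 6→{2, 4}; now {1, 2, 4, 5, 6}.
Read 'b': 1→{2, 3, 5}, 2→∅, 4→{1, 4, 5}, 5→{3}, 6→{2, 6}; now {1, 2, 3, 4, 5, 6}.
Read 'b': 1→{2, 3, 5}, 2→∅, 3→{0}, 4→{1, 4, 5}, 5→{3}, 6→{2, 6}; now {0, 1, 2, 3, 4, 5, 6}.
Read 'c': 0→{5}, 1→{1, 4, 5}, 2→{5}, 3→{4}, 4→{2}, 5→{2, 3, 6}, 6→{0, 5}; now {0, 1, 2, 3, 4, 5, 6}.
Read 'c': 0→{5}, 1→{1, 4, 5}, 2→{5}, 3→{4}, 4→{2}, 5→{2, 3, 6}, 6→{0, 5}; now {0, 1, 2, 3, 4, 5, 6}.
Read 'b': 0→{1}, 1→{2, 3, 5}, 2→∅, 3→{0}, 4→{1, 4, 5}, 5→{3}, 6→{2, 6}; now {0, 1, 2, 3, 4, 5, 6}.
Read 'c': 0→{5}, 1→{1, 4, 5}, 2→{5}, 3→{4}, 4→{2}, 5→{2, 3, 6}, 6→{0, 5}; now {0, 1, 2, 3, 4, 5, 6}.
Read 'c': 0→{5}, 1→{1, 4, 5}, 2→{5}, 3→{4}, 4→{2}, 5→{2, 3, 6}, 6→{0, 5}; now {0, 1, 2, 3, 4, 5, 6}.
Read 'c': 0→{5}, 1→{1, 4, 5}, 2→{5}, 3→{4}, 4→{2}, 5→{2, 3, 6}, 6→{0, 5}; now {0, 1, 2, 3, 4, 5, 6}.
That set has 7 states.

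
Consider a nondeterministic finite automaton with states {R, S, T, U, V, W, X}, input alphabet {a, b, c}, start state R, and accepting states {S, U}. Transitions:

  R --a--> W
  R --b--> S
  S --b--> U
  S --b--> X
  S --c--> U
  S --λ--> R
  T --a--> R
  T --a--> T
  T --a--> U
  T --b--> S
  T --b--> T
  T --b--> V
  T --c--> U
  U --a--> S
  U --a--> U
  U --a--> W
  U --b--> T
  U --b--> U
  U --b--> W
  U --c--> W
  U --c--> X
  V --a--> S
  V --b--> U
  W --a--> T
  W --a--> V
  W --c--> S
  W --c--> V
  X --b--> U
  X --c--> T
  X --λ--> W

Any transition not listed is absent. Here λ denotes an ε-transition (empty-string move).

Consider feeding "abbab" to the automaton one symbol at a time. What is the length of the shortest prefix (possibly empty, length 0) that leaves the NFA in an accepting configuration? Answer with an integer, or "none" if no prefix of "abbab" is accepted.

none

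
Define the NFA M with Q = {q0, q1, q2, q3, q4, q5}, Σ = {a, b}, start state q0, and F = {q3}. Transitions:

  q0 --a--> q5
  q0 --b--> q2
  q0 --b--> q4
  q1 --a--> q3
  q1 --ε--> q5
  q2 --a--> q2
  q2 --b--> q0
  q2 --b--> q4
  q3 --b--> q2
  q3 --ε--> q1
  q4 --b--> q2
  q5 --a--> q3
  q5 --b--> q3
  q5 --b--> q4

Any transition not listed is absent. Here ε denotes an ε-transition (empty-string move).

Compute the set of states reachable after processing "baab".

Start in {q0}.
Read 'b': q0→{q2, q4}; now {q2, q4}.
Read 'a': q2→{q2}, q4→∅; now {q2}.
Read 'a': q2→{q2}; now {q2}.
Read 'b': q2→{q0, q4}; now {q0, q4}.

{q0, q4}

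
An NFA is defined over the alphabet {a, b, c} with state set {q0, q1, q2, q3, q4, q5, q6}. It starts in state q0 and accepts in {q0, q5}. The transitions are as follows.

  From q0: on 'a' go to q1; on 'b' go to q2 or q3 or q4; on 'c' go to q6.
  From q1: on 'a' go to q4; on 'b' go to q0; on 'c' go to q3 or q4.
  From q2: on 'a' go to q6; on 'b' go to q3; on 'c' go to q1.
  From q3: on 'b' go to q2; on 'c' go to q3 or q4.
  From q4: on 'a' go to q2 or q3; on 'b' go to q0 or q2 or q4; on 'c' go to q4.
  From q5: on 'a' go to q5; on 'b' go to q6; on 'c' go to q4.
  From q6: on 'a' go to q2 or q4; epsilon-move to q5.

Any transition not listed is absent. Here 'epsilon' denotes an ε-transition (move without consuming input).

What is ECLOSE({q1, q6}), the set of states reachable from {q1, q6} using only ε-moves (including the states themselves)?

{q1, q5, q6}

Begin with {q1, q6}.
ε-move q6 → q5; add q5.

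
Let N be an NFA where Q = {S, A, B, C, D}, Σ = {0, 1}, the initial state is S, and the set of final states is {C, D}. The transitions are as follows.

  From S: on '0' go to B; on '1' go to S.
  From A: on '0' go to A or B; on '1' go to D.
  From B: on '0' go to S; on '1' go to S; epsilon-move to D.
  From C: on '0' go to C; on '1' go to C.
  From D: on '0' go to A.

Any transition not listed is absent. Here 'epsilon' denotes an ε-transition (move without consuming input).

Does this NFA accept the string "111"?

Start in {S}.
Read '1': {S} → {S}.
Read '1': {S} → {S}.
Read '1': {S} → {S}.
The final set {S} contains no accepting state.

No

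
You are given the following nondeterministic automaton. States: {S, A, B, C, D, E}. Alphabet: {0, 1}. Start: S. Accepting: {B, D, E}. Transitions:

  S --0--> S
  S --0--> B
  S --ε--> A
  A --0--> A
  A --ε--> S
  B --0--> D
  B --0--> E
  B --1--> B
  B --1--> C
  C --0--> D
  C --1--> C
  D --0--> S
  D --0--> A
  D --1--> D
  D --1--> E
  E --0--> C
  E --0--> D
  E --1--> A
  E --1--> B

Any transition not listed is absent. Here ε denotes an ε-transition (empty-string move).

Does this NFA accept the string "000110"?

Yes

Start: ε-closure({S}) = {S, A}.
Read '0': S→{S, B}, A→{A}; now {S, A, B}.
Read '0': S→{S, B}, A→{A}, B→{D, E}; now {S, A, B, D, E}.
Read '0': S→{S, B}, A→{A}, B→{D, E}, D→{S, A}, E→{C, D}; now {S, A, B, C, D, E}.
Read '1': S→∅, A→∅, B→{B, C}, C→{C}, D→{D, E}, E→{A, B}; union {A, B, C, D, E}; ε-closure = {S, A, B, C, D, E}.
Read '1': S→∅, A→∅, B→{B, C}, C→{C}, D→{D, E}, E→{A, B}; union {A, B, C, D, E}; ε-closure = {S, A, B, C, D, E}.
Read '0': S→{S, B}, A→{A}, B→{D, E}, C→{D}, D→{S, A}, E→{C, D}; now {S, A, B, C, D, E}.
The final set {S, A, B, C, D, E} contains the accepting states B, D, E.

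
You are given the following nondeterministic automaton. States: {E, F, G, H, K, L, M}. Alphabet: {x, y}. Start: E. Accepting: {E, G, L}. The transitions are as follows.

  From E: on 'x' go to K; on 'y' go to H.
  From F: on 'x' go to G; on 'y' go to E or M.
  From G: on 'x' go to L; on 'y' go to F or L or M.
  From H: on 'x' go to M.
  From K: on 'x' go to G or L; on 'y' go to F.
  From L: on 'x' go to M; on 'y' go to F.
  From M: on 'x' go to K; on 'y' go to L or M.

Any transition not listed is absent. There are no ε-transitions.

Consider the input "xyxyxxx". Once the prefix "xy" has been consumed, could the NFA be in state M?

Start in {E}.
Read 'x': {E} → {K}.
Read 'y': {K} → {F}.
State M is not in {F}.

No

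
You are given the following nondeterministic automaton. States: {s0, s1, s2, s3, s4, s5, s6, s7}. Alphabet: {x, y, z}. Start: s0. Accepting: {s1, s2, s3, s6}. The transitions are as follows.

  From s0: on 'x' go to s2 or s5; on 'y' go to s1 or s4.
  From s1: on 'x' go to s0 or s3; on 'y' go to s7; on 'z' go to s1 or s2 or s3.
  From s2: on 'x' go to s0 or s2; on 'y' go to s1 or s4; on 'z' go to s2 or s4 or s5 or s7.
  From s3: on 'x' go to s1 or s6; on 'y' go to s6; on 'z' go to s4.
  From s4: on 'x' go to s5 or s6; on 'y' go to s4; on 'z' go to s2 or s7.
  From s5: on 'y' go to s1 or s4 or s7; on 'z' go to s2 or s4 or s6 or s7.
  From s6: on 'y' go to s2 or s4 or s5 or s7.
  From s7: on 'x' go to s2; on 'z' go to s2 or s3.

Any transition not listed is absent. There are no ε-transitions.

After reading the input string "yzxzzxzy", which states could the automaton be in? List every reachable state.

{s1, s2, s4, s5, s6, s7}

Start in {s0}.
Read 'y': {s0} → {s1, s4}.
Read 'z': {s1, s4} → {s1, s2, s3, s7}.
Read 'x': {s1, s2, s3, s7} → {s0, s1, s2, s3, s6}.
Read 'z': {s0, s1, s2, s3, s6} → {s1, s2, s3, s4, s5, s7}.
Read 'z': {s1, s2, s3, s4, s5, s7} → {s1, s2, s3, s4, s5, s6, s7}.
Read 'x': {s1, s2, s3, s4, s5, s6, s7} → {s0, s1, s2, s3, s5, s6}.
Read 'z': {s0, s1, s2, s3, s5, s6} → {s1, s2, s3, s4, s5, s6, s7}.
Read 'y': {s1, s2, s3, s4, s5, s6, s7} → {s1, s2, s4, s5, s6, s7}.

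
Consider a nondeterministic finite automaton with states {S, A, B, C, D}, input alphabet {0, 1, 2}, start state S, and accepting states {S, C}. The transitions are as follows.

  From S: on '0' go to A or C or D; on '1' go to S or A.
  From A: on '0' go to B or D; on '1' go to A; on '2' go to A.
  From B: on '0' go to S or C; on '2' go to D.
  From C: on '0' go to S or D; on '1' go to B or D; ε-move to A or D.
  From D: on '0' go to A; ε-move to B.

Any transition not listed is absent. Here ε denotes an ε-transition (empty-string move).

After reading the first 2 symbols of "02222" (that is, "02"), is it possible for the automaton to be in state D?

Yes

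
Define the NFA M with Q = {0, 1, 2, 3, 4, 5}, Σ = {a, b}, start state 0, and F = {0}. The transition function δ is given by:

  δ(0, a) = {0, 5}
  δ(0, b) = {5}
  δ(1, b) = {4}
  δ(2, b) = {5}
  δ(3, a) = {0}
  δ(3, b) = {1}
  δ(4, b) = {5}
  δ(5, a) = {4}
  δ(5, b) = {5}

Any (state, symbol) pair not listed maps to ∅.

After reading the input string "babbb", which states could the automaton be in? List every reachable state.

Start in {0}.
Read 'b': 0→{5}; now {5}.
Read 'a': 5→{4}; now {4}.
Read 'b': 4→{5}; now {5}.
Read 'b': 5→{5}; now {5}.
Read 'b': 5→{5}; now {5}.

{5}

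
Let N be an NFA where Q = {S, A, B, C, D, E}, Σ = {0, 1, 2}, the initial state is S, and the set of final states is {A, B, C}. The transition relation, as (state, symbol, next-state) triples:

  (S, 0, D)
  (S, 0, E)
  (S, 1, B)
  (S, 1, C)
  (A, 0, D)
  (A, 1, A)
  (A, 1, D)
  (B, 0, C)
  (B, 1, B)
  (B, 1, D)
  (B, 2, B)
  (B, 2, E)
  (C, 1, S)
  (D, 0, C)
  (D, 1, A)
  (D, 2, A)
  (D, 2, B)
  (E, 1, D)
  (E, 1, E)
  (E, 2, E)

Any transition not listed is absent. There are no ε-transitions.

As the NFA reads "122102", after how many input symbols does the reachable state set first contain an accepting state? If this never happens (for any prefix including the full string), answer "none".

1

Start in {S}.
Read '1': S→{B, C}; now {B, C}.
None of the earlier sets intersect F, but {B, C} does.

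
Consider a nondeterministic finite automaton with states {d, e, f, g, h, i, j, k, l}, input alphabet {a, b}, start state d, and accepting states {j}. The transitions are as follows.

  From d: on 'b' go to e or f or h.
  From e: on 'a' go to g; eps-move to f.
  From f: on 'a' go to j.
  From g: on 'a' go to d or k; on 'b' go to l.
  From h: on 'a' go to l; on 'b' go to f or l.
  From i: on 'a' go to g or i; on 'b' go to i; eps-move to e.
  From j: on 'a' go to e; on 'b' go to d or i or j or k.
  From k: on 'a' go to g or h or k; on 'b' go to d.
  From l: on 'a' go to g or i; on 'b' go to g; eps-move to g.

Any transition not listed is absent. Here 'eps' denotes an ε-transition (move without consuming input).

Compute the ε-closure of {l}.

Begin with {l}.
ε-move l → g; add g.

{g, l}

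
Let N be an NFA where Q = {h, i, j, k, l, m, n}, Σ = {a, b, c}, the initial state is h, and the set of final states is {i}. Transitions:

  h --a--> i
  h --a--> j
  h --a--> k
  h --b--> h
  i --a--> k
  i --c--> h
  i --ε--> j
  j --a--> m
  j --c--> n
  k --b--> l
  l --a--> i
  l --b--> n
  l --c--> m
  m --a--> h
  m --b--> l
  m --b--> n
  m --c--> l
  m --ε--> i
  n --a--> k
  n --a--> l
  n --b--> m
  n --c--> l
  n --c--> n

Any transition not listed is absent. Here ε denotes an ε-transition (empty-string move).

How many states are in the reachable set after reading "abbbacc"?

5

Start in {h}.
Read 'a': h→{i, j, k}; now {i, j, k}.
Read 'b': i→∅, j→∅, k→{l}; now {l}.
Read 'b': l→{n}; now {n}.
Read 'b': n→{m}; union {m}; ε-closure = {i, j, m}.
Read 'a': i→{k}, j→{m}, m→{h}; union {h, k, m}; ε-closure = {h, i, j, k, m}.
Read 'c': h→∅, i→{h}, j→{n}, k→∅, m→{l}; now {h, l, n}.
Read 'c': h→∅, l→{m}, n→{l, n}; union {l, m, n}; ε-closure = {i, j, l, m, n}.
That set has 5 states.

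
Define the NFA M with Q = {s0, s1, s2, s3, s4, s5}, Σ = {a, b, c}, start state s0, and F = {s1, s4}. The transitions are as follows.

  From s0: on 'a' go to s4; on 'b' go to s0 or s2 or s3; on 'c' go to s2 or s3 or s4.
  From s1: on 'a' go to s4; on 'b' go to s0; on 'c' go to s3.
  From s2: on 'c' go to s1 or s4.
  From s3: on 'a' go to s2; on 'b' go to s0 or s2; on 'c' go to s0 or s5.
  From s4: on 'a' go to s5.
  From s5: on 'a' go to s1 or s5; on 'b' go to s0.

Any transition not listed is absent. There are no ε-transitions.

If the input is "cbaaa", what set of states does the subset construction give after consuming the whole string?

{s1, s5}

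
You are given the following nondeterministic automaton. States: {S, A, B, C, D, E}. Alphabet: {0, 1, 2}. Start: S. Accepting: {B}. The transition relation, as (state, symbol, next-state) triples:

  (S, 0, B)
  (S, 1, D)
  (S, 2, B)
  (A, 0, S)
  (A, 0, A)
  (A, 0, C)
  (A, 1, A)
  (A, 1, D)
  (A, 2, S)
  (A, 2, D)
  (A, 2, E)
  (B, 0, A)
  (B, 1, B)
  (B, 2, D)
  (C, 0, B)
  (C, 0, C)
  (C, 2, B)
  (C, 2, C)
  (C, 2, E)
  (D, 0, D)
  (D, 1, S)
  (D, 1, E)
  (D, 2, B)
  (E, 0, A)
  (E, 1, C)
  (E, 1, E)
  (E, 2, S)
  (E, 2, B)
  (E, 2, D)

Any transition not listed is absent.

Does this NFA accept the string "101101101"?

Start in {S}.
Read '1': S→{D}; now {D}.
Read '0': D→{D}; now {D}.
Read '1': D→{S, E}; now {S, E}.
Read '1': S→{D}, E→{C, E}; now {C, D, E}.
Read '0': C→{B, C}, D→{D}, E→{A}; now {A, B, C, D}.
Read '1': A→{A, D}, B→{B}, C→∅, D→{S, E}; now {S, A, B, D, E}.
Read '1': S→{D}, A→{A, D}, B→{B}, D→{S, E}, E→{C, E}; now {S, A, B, C, D, E}.
Read '0': S→{B}, A→{S, A, C}, B→{A}, C→{B, C}, D→{D}, E→{A}; now {S, A, B, C, D}.
Read '1': S→{D}, A→{A, D}, B→{B}, C→∅, D→{S, E}; now {S, A, B, D, E}.
The final set {S, A, B, D, E} contains the accepting state B.

Yes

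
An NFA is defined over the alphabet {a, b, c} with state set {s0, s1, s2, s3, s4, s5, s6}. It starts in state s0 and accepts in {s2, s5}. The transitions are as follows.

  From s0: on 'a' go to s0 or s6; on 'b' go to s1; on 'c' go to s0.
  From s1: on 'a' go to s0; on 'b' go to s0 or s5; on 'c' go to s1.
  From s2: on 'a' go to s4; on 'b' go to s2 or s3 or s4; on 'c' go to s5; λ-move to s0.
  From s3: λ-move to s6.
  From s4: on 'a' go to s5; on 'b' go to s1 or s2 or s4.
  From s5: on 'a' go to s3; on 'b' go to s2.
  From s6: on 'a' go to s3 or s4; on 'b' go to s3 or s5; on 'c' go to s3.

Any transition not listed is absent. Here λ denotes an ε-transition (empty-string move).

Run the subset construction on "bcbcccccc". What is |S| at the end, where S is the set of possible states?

Start in {s0}.
Read 'b': s0→{s1}; now {s1}.
Read 'c': s1→{s1}; now {s1}.
Read 'b': s1→{s0, s5}; now {s0, s5}.
Read 'c': s0→{s0}, s5→∅; now {s0}.
Read 'c': s0→{s0}; now {s0}.
Read 'c': s0→{s0}; now {s0}.
Read 'c': s0→{s0}; now {s0}.
Read 'c': s0→{s0}; now {s0}.
Read 'c': s0→{s0}; now {s0}.
That set has 1 state.

1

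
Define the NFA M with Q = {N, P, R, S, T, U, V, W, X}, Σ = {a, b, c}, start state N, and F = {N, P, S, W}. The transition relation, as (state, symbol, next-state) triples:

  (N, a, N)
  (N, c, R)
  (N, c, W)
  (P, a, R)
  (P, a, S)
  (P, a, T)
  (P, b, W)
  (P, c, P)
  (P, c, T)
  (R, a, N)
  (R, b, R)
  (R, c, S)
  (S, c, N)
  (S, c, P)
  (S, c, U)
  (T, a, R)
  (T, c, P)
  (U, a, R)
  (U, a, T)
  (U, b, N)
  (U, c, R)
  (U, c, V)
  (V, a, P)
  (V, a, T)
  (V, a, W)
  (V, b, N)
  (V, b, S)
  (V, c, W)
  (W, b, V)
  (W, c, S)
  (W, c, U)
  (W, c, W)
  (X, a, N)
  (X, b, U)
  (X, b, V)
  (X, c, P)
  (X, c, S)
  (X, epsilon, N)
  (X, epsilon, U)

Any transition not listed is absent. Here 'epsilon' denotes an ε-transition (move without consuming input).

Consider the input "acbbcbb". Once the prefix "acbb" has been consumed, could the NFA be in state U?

Start in {N}.
Read 'a': N→{N}; now {N}.
Read 'c': N→{R, W}; now {R, W}.
Read 'b': R→{R}, W→{V}; now {R, V}.
Read 'b': R→{R}, V→{N, S}; now {N, R, S}.
State U is not in {N, R, S}.

No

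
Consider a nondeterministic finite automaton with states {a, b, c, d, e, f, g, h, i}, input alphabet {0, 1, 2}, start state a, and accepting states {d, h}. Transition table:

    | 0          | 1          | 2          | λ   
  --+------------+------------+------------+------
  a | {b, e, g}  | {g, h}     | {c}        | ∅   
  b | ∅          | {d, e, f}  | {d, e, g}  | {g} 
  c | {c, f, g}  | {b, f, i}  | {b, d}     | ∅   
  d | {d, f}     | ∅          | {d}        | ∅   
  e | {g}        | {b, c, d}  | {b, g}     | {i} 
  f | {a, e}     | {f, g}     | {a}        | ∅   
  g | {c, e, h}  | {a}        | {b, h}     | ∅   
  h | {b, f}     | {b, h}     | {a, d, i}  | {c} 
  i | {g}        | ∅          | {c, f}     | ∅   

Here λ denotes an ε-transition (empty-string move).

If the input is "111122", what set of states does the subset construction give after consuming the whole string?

{a, b, c, d, e, f, g, h, i}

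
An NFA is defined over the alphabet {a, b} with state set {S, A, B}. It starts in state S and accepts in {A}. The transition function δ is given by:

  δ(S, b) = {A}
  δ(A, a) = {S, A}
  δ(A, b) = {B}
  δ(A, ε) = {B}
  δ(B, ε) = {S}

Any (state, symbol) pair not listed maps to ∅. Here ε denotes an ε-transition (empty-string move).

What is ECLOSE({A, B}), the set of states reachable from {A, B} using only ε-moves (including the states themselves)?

Begin with {A, B}.
ε-move B → S; add S.

{S, A, B}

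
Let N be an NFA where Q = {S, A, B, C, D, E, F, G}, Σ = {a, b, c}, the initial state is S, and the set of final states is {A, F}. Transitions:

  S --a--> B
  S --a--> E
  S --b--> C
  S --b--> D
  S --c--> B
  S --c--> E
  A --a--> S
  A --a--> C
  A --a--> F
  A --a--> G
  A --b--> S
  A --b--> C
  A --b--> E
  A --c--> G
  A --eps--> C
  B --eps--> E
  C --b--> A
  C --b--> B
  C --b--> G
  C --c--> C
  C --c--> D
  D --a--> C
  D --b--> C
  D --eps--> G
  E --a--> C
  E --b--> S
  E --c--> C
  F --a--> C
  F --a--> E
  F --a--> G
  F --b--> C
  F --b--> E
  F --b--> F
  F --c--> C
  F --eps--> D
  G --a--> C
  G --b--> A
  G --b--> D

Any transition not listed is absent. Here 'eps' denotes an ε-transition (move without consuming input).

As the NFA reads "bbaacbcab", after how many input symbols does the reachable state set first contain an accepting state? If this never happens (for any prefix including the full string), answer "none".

2

Start in {S}.
Read 'b': {S} → {C, D, G}.
Read 'b': {C, D, G} → {A, B, C, D, E, G}.
None of the earlier sets intersect F, but {A, B, C, D, E, G} does.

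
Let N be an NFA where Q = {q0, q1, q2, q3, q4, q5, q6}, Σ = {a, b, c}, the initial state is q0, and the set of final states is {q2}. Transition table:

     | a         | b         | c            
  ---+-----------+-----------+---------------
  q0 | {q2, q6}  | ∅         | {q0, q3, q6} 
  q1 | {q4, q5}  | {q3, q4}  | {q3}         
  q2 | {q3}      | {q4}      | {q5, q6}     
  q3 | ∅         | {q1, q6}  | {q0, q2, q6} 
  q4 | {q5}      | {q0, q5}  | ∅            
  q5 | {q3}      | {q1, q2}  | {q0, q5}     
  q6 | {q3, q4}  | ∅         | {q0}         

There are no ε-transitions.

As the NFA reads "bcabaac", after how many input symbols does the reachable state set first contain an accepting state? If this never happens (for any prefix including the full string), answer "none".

none

Start in {q0}.
Read 'b': {q0} → ∅.
The set is empty and remains empty for the remaining 6 symbols.
No reachable set along the way intersects F.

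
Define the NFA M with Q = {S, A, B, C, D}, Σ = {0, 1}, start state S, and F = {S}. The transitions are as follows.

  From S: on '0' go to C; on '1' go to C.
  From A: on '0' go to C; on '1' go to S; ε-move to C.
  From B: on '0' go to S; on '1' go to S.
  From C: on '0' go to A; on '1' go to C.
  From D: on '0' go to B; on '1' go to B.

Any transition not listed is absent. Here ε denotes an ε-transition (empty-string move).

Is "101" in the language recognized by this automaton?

Yes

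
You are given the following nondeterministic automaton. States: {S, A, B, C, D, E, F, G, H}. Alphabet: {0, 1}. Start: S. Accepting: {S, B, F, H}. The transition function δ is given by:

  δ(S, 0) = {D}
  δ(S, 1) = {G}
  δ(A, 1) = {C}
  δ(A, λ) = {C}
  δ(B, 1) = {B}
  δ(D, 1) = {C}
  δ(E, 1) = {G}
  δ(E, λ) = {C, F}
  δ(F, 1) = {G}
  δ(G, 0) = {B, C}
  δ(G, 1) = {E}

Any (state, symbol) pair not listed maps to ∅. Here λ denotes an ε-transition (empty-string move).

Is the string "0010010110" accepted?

Start in {S}.
Read '0': {S} → {D}.
Read '0': {D} → ∅.
The set is empty and remains empty for the remaining 8 symbols.
The final set ∅ contains no accepting state.

No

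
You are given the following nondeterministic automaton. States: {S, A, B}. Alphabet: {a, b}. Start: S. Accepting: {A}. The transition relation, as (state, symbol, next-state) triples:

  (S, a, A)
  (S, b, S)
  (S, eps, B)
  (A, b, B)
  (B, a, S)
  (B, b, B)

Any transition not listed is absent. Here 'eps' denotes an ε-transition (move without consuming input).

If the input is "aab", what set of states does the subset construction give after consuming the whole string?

{S, B}

Start: ε-closure({S}) = {S, B}.
Read 'a': S→{A}, B→{S}; union {S, A}; ε-closure = {S, A, B}.
Read 'a': S→{A}, A→∅, B→{S}; union {S, A}; ε-closure = {S, A, B}.
Read 'b': S→{S}, A→{B}, B→{B}; now {S, B}.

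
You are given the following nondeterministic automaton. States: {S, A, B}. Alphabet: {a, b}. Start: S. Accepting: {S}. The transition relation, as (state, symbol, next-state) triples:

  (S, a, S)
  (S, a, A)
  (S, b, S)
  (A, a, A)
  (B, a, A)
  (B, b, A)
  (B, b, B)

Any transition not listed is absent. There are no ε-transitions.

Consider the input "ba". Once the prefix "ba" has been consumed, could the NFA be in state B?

Start in {S}.
Read 'b': {S} → {S}.
Read 'a': {S} → {S, A}.
State B is not in {S, A}.

No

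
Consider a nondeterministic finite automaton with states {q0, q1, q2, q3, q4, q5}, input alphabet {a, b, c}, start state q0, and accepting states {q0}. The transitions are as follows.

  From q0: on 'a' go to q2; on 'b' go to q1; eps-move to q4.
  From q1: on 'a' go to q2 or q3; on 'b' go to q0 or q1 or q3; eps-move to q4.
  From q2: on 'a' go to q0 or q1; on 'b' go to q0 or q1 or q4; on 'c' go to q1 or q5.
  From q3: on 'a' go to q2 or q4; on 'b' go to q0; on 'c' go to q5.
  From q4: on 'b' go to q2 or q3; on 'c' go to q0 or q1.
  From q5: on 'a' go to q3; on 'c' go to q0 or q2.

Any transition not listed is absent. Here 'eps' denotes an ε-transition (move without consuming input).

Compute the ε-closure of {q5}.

Begin with {q5}.
No ε-moves leave this set, so the closure equals the set itself.

{q5}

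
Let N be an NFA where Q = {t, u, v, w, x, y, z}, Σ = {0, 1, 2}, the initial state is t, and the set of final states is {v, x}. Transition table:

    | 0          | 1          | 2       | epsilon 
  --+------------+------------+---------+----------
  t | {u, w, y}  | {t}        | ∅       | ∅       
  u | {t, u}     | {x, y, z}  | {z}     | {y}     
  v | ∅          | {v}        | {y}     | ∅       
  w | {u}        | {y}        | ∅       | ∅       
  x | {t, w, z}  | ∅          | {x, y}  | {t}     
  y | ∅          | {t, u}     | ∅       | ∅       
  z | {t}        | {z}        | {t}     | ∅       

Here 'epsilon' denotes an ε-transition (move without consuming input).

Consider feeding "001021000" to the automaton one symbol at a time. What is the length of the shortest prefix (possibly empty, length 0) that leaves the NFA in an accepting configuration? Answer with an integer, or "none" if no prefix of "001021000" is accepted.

3

Start in {t}.
Read '0': t→{u, w, y}; now {u, w, y}.
Read '0': u→{t, u}, w→{u}, y→∅; union {t, u}; ε-closure = {t, u, y}.
Read '1': t→{t}, u→{x, y, z}, y→{t, u}; now {t, u, x, y, z}.
None of the earlier sets intersect F, but {t, u, x, y, z} does.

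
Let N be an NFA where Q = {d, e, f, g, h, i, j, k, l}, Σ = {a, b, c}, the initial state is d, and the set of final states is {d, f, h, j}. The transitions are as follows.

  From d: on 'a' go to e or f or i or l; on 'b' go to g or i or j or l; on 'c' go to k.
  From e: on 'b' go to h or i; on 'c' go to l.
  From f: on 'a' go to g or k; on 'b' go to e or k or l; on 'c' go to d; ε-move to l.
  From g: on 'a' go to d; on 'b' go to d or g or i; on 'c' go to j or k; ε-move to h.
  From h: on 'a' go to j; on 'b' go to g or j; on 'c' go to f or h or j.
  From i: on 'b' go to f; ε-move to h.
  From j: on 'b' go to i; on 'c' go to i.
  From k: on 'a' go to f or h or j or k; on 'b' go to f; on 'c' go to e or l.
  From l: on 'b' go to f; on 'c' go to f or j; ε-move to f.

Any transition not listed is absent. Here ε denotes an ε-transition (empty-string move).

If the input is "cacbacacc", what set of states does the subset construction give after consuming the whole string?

{d, e, f, h, i, j, k, l}

Start in {d}.
Read 'c': {d} → {k}.
Read 'a': {k} → {f, h, j, k, l}.
Read 'c': {f, h, j, k, l} → {d, e, f, h, i, j, l}.
Read 'b': {d, e, f, h, i, j, l} → {e, f, g, h, i, j, k, l}.
Read 'a': {e, f, g, h, i, j, k, l} → {d, f, g, h, j, k, l}.
Read 'c': {d, f, g, h, j, k, l} → {d, e, f, h, i, j, k, l}.
Read 'a': {d, e, f, h, i, j, k, l} → {e, f, g, h, i, j, k, l}.
Read 'c': {e, f, g, h, i, j, k, l} → {d, e, f, h, i, j, k, l}.
Read 'c': {d, e, f, h, i, j, k, l} → {d, e, f, h, i, j, k, l}.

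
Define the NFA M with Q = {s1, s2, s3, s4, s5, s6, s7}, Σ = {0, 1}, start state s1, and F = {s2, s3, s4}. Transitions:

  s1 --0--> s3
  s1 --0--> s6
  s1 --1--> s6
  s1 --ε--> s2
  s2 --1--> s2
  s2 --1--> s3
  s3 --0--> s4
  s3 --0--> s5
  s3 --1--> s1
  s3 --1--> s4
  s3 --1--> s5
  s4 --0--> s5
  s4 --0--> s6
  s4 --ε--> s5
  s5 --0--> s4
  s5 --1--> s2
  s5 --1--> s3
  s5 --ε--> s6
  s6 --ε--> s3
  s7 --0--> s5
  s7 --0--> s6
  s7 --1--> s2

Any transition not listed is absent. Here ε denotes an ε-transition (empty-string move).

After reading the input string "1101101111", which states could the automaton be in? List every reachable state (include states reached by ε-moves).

{s1, s2, s3, s4, s5, s6}

Start: ε-closure({s1}) = {s1, s2}.
Read '1': {s1, s2} → {s2, s3, s6}.
Read '1': {s2, s3, s6} → {s1, s2, s3, s4, s5, s6}.
Read '0': {s1, s2, s3, s4, s5, s6} → {s3, s4, s5, s6}.
Read '1': {s3, s4, s5, s6} → {s1, s2, s3, s4, s5, s6}.
Read '1': {s1, s2, s3, s4, s5, s6} → {s1, s2, s3, s4, s5, s6}.
Read '0': {s1, s2, s3, s4, s5, s6} → {s3, s4, s5, s6}.
Read '1': {s3, s4, s5, s6} → {s1, s2, s3, s4, s5, s6}.
Read '1': {s1, s2, s3, s4, s5, s6} → {s1, s2, s3, s4, s5, s6}.
Read '1': {s1, s2, s3, s4, s5, s6} → {s1, s2, s3, s4, s5, s6}.
Read '1': {s1, s2, s3, s4, s5, s6} → {s1, s2, s3, s4, s5, s6}.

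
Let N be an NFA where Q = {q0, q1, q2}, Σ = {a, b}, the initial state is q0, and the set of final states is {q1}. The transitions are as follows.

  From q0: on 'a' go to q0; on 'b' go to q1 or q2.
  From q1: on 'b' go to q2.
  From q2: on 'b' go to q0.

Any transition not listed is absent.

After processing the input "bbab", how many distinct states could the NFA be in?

Start in {q0}.
Read 'b': q0→{q1, q2}; now {q1, q2}.
Read 'b': q1→{q2}, q2→{q0}; now {q0, q2}.
Read 'a': q0→{q0}, q2→∅; now {q0}.
Read 'b': q0→{q1, q2}; now {q1, q2}.
That set has 2 states.

2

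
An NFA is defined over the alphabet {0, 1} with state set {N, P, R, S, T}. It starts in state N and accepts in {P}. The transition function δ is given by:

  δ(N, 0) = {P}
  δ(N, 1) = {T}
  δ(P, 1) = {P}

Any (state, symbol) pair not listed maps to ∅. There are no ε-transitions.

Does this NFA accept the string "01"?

Start in {N}.
Read '0': N→{P}; now {P}.
Read '1': P→{P}; now {P}.
The final set {P} contains the accepting state P.

Yes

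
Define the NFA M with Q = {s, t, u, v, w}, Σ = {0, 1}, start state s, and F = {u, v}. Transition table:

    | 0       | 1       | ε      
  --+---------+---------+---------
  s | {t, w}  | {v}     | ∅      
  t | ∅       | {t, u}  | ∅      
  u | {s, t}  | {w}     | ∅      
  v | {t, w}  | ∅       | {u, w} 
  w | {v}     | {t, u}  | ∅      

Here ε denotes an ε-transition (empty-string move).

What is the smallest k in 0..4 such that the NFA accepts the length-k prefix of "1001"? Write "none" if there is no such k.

Start in {s}.
Read '1': s→{v}; union {v}; ε-closure = {u, v, w}.
None of the earlier sets intersect F, but {u, v, w} does.

1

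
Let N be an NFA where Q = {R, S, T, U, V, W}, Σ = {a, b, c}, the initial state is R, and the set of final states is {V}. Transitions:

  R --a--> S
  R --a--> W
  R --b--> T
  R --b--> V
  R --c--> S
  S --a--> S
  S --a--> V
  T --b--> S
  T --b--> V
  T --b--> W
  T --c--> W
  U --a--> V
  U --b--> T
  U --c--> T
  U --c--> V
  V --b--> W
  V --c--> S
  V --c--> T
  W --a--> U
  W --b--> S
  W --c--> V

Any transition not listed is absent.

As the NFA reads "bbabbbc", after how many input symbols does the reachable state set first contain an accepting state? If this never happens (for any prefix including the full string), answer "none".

1

Start in {R}.
Read 'b': R→{T, V}; now {T, V}.
None of the earlier sets intersect F, but {T, V} does.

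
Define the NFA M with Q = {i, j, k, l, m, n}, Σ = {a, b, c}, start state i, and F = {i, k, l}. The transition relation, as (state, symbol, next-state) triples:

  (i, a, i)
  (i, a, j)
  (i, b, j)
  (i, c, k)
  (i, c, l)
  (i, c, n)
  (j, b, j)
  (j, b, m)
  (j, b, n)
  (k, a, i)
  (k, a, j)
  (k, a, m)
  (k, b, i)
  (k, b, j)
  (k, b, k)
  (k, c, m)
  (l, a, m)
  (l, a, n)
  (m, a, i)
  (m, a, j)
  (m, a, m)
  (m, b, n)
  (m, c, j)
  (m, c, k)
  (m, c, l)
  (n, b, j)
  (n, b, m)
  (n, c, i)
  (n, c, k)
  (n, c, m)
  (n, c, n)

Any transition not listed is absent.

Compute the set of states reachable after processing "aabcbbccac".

{i, j, k, l, m, n}

Start in {i}.
Read 'a': {i} → {i, j}.
Read 'a': {i, j} → {i, j}.
Read 'b': {i, j} → {j, m, n}.
Read 'c': {j, m, n} → {i, j, k, l, m, n}.
Read 'b': {i, j, k, l, m, n} → {i, j, k, m, n}.
Read 'b': {i, j, k, m, n} → {i, j, k, m, n}.
Read 'c': {i, j, k, m, n} → {i, j, k, l, m, n}.
Read 'c': {i, j, k, l, m, n} → {i, j, k, l, m, n}.
Read 'a': {i, j, k, l, m, n} → {i, j, m, n}.
Read 'c': {i, j, m, n} → {i, j, k, l, m, n}.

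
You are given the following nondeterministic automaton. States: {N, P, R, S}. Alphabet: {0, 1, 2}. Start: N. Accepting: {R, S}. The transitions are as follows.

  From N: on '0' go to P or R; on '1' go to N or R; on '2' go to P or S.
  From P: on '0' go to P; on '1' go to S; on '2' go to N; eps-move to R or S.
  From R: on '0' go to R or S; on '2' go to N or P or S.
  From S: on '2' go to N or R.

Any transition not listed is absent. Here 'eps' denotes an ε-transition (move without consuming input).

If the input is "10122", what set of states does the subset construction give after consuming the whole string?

{N, P, R, S}

Start in {N}.
Read '1': {N} → {N, R}.
Read '0': {N, R} → {P, R, S}.
Read '1': {P, R, S} → {S}.
Read '2': {S} → {N, R}.
Read '2': {N, R} → {N, P, R, S}.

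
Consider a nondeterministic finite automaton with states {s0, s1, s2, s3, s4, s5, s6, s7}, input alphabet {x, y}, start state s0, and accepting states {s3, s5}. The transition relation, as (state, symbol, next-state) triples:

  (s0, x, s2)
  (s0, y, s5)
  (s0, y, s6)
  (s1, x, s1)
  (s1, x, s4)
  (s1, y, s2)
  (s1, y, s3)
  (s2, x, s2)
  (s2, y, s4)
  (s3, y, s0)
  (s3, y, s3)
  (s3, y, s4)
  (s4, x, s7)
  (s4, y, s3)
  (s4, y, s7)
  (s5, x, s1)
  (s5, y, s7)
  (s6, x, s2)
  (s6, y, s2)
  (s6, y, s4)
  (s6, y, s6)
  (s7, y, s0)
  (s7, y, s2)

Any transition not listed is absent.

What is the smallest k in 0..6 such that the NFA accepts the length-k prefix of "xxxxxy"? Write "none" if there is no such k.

Start in {s0}.
Read 'x': s0→{s2}; now {s2}.
Read 'x': s2→{s2}; now {s2}.
Read 'x': s2→{s2}; now {s2}.
Read 'x': s2→{s2}; now {s2}.
Read 'x': s2→{s2}; now {s2}.
Read 'y': s2→{s4}; now {s4}.
No reachable set along the way intersects F.

none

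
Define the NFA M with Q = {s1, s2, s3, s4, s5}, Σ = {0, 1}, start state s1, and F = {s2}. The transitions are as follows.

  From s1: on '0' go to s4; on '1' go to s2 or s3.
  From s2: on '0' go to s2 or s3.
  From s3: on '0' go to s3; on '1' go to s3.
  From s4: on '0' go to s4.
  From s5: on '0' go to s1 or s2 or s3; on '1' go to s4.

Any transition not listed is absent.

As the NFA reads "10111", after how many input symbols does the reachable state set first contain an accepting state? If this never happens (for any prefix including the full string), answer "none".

1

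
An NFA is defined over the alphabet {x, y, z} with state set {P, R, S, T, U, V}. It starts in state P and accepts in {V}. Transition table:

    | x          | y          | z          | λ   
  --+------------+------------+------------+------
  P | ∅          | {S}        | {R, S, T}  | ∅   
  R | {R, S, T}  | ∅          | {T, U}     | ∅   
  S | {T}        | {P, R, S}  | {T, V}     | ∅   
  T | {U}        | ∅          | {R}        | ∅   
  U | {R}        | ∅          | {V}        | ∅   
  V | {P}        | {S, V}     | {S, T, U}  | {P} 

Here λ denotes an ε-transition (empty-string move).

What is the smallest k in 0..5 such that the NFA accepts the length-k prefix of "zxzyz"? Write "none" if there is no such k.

3

Start in {P}.
Read 'z': P→{R, S, T}; now {R, S, T}.
Read 'x': R→{R, S, T}, S→{T}, T→{U}; now {R, S, T, U}.
Read 'z': R→{T, U}, S→{T, V}, T→{R}, U→{V}; union {R, T, U, V}; ε-closure = {P, R, T, U, V}.
None of the earlier sets intersect F, but {P, R, T, U, V} does.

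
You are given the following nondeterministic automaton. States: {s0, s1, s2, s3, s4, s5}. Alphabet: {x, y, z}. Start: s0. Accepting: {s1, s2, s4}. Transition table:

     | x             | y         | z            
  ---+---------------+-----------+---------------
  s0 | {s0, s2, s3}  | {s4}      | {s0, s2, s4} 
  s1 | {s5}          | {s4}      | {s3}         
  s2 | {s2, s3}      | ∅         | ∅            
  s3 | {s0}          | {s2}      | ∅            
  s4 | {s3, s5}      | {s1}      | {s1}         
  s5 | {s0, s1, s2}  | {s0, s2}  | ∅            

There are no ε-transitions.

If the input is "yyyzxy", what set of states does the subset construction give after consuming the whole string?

{s0, s2}

Start in {s0}.
Read 'y': {s0} → {s4}.
Read 'y': {s4} → {s1}.
Read 'y': {s1} → {s4}.
Read 'z': {s4} → {s1}.
Read 'x': {s1} → {s5}.
Read 'y': {s5} → {s0, s2}.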